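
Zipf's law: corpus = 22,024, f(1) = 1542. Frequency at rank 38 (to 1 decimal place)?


Zipf's law: f(r) = f(1) / r
f(1) = 1542
f(38) = 1542 / 38
= 40.6 occurrences


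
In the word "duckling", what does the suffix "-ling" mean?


Suffix: -ling
Example: duckling (duck + -ling)
Meaning = small / young


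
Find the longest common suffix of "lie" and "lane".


Word 1: "lie"
Word 2: "lane"
Comparing from end:
  Pos -1: 'e' == 'e'
  Pos -2: 'i' != 'n' (stop)
LCS = "e" (length 1)


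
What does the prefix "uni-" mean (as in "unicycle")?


Prefix: uni-
Example: unicycle = uni- + cycle
Meaning = one


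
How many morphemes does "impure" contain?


Word: "impure"
Morphemes: im- | pure
Each morpheme carries meaning
= 2 morphemes


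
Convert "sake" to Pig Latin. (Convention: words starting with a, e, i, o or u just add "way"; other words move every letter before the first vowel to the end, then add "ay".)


Word: "sake"
Starts with consonant(s) → move to end, add 'ay'
Consonant cluster: "s"
Pig Latin = "akesay"


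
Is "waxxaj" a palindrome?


Word: "waxxaj"
Reversed: "jaxxaw"
Forward == Backward? waxxaj != jaxxaw
Palindrome = No


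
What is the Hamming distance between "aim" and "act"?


Comparing character by character (same length = 3):
  Pos 0: 'a' vs 'a' =
  Pos 1: 'i' vs 'c' !=
  Pos 2: 'm' vs 't' !=
Hamming distance = 2


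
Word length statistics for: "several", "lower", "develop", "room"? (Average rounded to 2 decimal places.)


Lengths: "several"=7, "lower"=5, "develop"=7, "room"=4
Sum = 23, Count = 4
Average = 23/4 = 5.75
= avg=5.75, min=4, max=7


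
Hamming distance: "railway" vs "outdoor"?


Comparing character by character (same length = 7):
  Pos 0: 'r' vs 'o' !=
  Pos 1: 'a' vs 'u' !=
  Pos 2: 'i' vs 't' !=
  Pos 3: 'l' vs 'd' !=
  Pos 4: 'w' vs 'o' !=
  Pos 5: 'a' vs 'o' !=
  Pos 6: 'y' vs 'r' !=
Hamming distance = 7


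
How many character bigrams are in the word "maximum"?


Word: "maximum" (length 7)
Number of 2-grams = length - 2 + 1 = 7 - 2 + 1
= 6


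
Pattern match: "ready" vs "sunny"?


Pattern of "ready": [0, 1, 2, 3, 4]
Pattern of "sunny": [0, 1, 2, 2, 3]
Patterns do not match
Same pattern = No


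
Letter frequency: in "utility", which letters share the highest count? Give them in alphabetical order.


Word: "utility"
Letter counts:
  'i': 2
  'l': 1
  't': 2
  'u': 1
  'y': 1
Maximum count = 2
Most frequent = 'i', 't' (2 times each)


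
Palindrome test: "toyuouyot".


Word: "toyuouyot"
Reversed: "toyuouyot"
Forward == Backward? toyuouyot == toyuouyot
Palindrome = Yes


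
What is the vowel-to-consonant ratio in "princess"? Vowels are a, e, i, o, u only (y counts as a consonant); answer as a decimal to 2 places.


Word: "princess"
Vowels (a,e,i,o,u): 2
Consonants: 6
Ratio = 2/6
= 0.33


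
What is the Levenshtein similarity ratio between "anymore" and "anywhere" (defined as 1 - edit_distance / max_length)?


Word 1: "anymore" (length 7)
Word 2: "anywhere" (length 8)
One optimal edit sequence:
  1. keep 'a'
  2. keep 'n'
  3. keep 'y'
  4. insert 'w'  (+1)
  5. substitute 'm' -> 'h'  (+1)
  6. substitute 'o' -> 'e'  (+1)
  7. keep 'r'
  8. keep 'e'
Edit distance = 3
Max length = max(7, 8) = 8
Similarity = 1 - 3/8
= 0.6250


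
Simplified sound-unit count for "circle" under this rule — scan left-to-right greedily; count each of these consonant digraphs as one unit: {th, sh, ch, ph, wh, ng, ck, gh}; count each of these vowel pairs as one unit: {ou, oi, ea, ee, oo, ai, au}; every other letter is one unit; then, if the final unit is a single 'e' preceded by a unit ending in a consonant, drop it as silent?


Word: "circle" (6 letters)
Left-to-right scan:
  (1) 'c' (letter)
  (2) 'i' (letter)
  (3) 'r' (letter)
  (4) 'c' (letter)
  (5) 'l' (letter)
  (6) 'e' (letter)
Units from scan: 6
Final unit is 'e' after a consonant -> drop as silent (-1)
Sound units = 5 units


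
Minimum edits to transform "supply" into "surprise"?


Word 1: "supply" (length 6)
Word 2: "surprise" (length 8)
One optimal edit sequence (insert/delete/substitute each cost 1):
  1. keep 's'
  2. keep 'u'
  3. insert 'r'  (+1)
  4. keep 'p'
  5. insert 'r'  (+1)
  6. substitute 'p' -> 'i'  (+1)
  7. substitute 'l' -> 's'  (+1)
  8. substitute 'y' -> 'e'  (+1)
Total edit operations: 5
Edit distance = 5


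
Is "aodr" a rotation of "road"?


Word: "road", Candidate: "aodr"
Method: check if candidate is substring of word+word
"roadroad" contains "aodr"? No
Is rotation = No


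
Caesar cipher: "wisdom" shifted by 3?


Word: "wisdom"
Shift: 3
Each letter → (letter + shift) mod 26:
  'w' (22) + 3 = 25 → 'z'
  'i' (8) + 3 = 11 → 'l'
  's' (18) + 3 = 21 → 'v'
  'd' (3) + 3 = 6 → 'g'
  'o' (14) + 3 = 17 → 'r'
  'm' (12) + 3 = 15 → 'p'
Result = "zlvgrp"


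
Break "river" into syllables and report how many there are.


Word: "river"
Syllable breakdown: riv / er
Counting: 2 parts
= 2 syllables


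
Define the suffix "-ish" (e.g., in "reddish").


Suffix: -ish
Example: reddish (red + -ish, with a spelling change)
Meaning = somewhat / having the qualities of


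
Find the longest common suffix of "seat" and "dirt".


Word 1: "seat"
Word 2: "dirt"
Comparing from end:
  Pos -1: 't' == 't'
  Pos -2: 'a' != 'r' (stop)
LCS = "t" (length 1)


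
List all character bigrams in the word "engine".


Word: "engine" (length 6)
Number of bigrams = 6 - 2 + 1 = 5
  Position 0: "en"
  Position 1: "ng"
  Position 2: "gi"
  Position 3: "in"
  Position 4: "ne"
Bigrams = "en", "ng", "gi", "in", "ne"


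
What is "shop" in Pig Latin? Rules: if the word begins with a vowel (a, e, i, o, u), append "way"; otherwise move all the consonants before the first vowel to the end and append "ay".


Word: "shop"
Starts with consonant(s) → move to end, add 'ay'
Consonant cluster: "sh"
Pig Latin = "opshay"


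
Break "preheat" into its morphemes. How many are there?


Word: "preheat"
Morphemes: pre- + heat
Each morpheme carries meaning
= 2 morphemes


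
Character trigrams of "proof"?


Word: "proof" (length 5)
Number of trigrams = 5 - 3 + 1 = 3
  Position 0: "pro"
  Position 1: "roo"
  Position 2: "oof"
Trigrams = "pro", "roo", "oof"


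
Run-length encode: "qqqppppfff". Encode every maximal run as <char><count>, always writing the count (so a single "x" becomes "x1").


String: "qqqppppfff"
Scanning for consecutive runs:
  'q' x 3
  'p' x 4
  'f' x 3
RLE = "q3p4f3"


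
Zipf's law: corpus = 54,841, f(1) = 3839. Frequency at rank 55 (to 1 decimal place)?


Zipf's law: f(r) = f(1) / r
f(1) = 3839
f(55) = 3839 / 55
= 69.8 occurrences


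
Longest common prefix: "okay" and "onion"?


Word 1: "okay"
Word 2: "onion"
Comparing from start:
  Pos 0: 'o' == 'o'
  Pos 1: 'k' != 'n' (stop)
LCP = "o" (length 1)


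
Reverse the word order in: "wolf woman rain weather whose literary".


Original: "wolf woman rain weather whose literary"
Words (1..n): wolf | woman | rain | weather | whose | literary
Reversed (n..1): literary | whose | weather | rain | woman | wolf
Result = "literary whose weather rain woman wolf"


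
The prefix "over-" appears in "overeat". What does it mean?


Prefix: over-
Example: overeat (over- + eat)
Meaning = excessive


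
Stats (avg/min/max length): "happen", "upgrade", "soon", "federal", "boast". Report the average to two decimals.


Lengths: "happen"=6, "upgrade"=7, "soon"=4, "federal"=7, "boast"=5
Sum = 29, Count = 5
Average = 29/5 = 5.80
= avg=5.80, min=4, max=7


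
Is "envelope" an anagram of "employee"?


Word 1: "employee" → sorted: eeelmopy
Word 2: "envelope" → sorted: eeelnopv
Same letters? eeelmopy != eeelnopv
Anagram = No


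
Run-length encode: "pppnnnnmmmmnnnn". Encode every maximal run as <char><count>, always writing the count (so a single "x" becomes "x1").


String: "pppnnnnmmmmnnnn"
Scanning for consecutive runs:
  'p' x 3
  'n' x 4
  'm' x 4
  'n' x 4
RLE = "p3n4m4n4"


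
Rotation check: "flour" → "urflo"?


Word: "flour", Candidate: "urflo"
Method: check if candidate is substring of word+word
"flourflour" contains "urflo"? Yes
Is rotation = Yes


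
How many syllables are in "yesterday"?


Word: "yesterday"
Syllable breakdown: yes · ter · day
Counting: 3 parts
= 3 syllables


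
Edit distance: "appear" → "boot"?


Word 1: "appear" (length 6)
Word 2: "boot" (length 4)
One optimal edit sequence (insert/delete/substitute each cost 1):
  1. delete 'a'  (+1)
  2. delete 'p'  (+1)
  3. substitute 'p' -> 'b'  (+1)
  4. substitute 'e' -> 'o'  (+1)
  5. substitute 'a' -> 'o'  (+1)
  6. substitute 'r' -> 't'  (+1)
Total edit operations: 6
Edit distance = 6


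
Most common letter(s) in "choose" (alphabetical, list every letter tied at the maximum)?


Word: "choose"
Letter counts:
  'c': 1
  'e': 1
  'h': 1
  'o': 2
  's': 1
Maximum count = 2
Most frequent = 'o' (2 times each)


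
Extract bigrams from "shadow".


Word: "shadow" (length 6)
Number of bigrams = 6 - 2 + 1 = 5
  Position 0: "sh"
  Position 1: "ha"
  Position 2: "ad"
  Position 3: "do"
  Position 4: "ow"
Bigrams = "sh", "ha", "ad", "do", "ow"


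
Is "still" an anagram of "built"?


Word 1: "built" → sorted: biltu
Word 2: "still" → sorted: illst
Same letters? biltu != illst
Anagram = No


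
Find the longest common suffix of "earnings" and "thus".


Word 1: "earnings"
Word 2: "thus"
Comparing from end:
  Pos -1: 's' == 's'
  Pos -2: 'g' != 'u' (stop)
LCS = "s" (length 1)


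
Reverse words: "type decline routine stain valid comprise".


Original: "type decline routine stain valid comprise"
Words (1..n): type | decline | routine | stain | valid | comprise
Reversed (n..1): comprise | valid | stain | routine | decline | type
Result = "comprise valid stain routine decline type"


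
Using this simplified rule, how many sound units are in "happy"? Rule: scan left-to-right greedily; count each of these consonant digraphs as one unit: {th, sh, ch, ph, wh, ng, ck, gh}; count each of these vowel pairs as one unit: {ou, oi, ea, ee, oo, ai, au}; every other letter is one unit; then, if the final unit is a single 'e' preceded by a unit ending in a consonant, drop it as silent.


Word: "happy" (5 letters)
Left-to-right scan:
  1. 'h' (letter)
  2. 'a' (letter)
  3. 'p' (letter)
  4. 'p' (letter)
  5. 'y' (letter)
Units from scan: 5
Sound units = 5 units


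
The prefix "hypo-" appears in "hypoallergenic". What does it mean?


Prefix: hypo-
Example: hypoallergenic (hypo- + allergenic)
Meaning = under / below normal


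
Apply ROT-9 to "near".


Word: "near"
Shift: 9
Each letter → (letter + shift) mod 26:
  'n' (13) + 9 = 22 → 'w'
  'e' (4) + 9 = 13 → 'n'
  'a' (0) + 9 = 9 → 'j'
  'r' (17) + 9 = 0 → 'a'
Result = "wnja"


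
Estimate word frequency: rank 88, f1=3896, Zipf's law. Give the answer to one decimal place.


Zipf's law: f(r) = f(1) / r
f(1) = 3896
f(88) = 3896 / 88
= 44.3 occurrences


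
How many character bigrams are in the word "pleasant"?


Word: "pleasant" (length 8)
Number of 2-grams = length - 2 + 1 = 8 - 2 + 1
= 7


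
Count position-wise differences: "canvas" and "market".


Comparing character by character (same length = 6):
  Pos 0: 'c' vs 'm' !=
  Pos 1: 'a' vs 'a' =
  Pos 2: 'n' vs 'r' !=
  Pos 3: 'v' vs 'k' !=
  Pos 4: 'a' vs 'e' !=
  Pos 5: 's' vs 't' !=
Hamming distance = 5


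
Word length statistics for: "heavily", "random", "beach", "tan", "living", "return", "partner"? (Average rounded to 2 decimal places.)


Lengths: "heavily"=7, "random"=6, "beach"=5, "tan"=3, "living"=6, "return"=6, "partner"=7
Sum = 40, Count = 7
Average = 40/7 = 5.71
= avg=5.71, min=3, max=7


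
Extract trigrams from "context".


Word: "context" (length 7)
Number of trigrams = 7 - 3 + 1 = 5
  Position 0: "con"
  Position 1: "ont"
  Position 2: "nte"
  Position 3: "tex"
  Position 4: "ext"
Trigrams = "con", "ont", "nte", "tex", "ext"


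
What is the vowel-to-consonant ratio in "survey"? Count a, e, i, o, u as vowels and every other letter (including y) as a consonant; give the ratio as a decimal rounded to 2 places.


Word: "survey"
Vowels (a,e,i,o,u): 2
Consonants: 4
Ratio = 2/4
= 0.50


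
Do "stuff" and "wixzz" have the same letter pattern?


Pattern of "stuff": [0, 1, 2, 3, 3]
Pattern of "wixzz": [0, 1, 2, 3, 3]
Patterns match
Same pattern = Yes


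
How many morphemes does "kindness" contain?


Word: "kindness"
Morphemes: kind / -ness
Each morpheme carries meaning
= 2 morphemes


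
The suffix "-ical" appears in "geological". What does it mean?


Suffix: -ical
As in: geological -> geology + -ical, with a spelling change
Meaning = relating to


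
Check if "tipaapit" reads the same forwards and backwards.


Word: "tipaapit"
Reversed: "tipaapit"
Forward == Backward? tipaapit == tipaapit
Palindrome = Yes


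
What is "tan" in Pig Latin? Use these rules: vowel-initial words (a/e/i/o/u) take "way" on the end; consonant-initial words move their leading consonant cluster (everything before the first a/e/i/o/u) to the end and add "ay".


Word: "tan"
Starts with consonant(s) → move to end, add 'ay'
Consonant cluster: "t"
Pig Latin = "antay"


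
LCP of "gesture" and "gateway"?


Word 1: "gesture"
Word 2: "gateway"
Comparing from start:
  Pos 0: 'g' == 'g'
  Pos 1: 'e' != 'a' (stop)
LCP = "g" (length 1)


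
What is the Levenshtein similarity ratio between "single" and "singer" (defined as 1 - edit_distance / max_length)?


Word 1: "single" (length 6)
Word 2: "singer" (length 6)
One optimal edit sequence:
  1. keep 's'
  2. keep 'i'
  3. keep 'n'
  4. keep 'g'
  5. substitute 'l' -> 'e'  (+1)
  6. substitute 'e' -> 'r'  (+1)
Edit distance = 2
Max length = max(6, 6) = 6
Similarity = 1 - 2/6
= 0.6667


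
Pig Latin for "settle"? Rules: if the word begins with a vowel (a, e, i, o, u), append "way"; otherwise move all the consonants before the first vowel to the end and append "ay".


Word: "settle"
Starts with consonant(s) → move to end, add 'ay'
Consonant cluster: "s"
Pig Latin = "ettlesay"


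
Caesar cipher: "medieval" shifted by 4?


Word: "medieval"
Shift: 4
Each letter → (letter + shift) mod 26:
  'm' (12) + 4 = 16 → 'q'
  'e' (4) + 4 = 8 → 'i'
  'd' (3) + 4 = 7 → 'h'
  'i' (8) + 4 = 12 → 'm'
  'e' (4) + 4 = 8 → 'i'
  'v' (21) + 4 = 25 → 'z'
  'a' (0) + 4 = 4 → 'e'
  'l' (11) + 4 = 15 → 'p'
Result = "qihmizep"


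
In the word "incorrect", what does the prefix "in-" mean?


Prefix: in-
Example: incorrect (in- + correct)
Meaning = not / into


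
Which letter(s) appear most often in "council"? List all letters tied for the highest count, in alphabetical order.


Word: "council"
Letter counts:
  'c': 2
  'i': 1
  'l': 1
  'n': 1
  'o': 1
  'u': 1
Maximum count = 2
Most frequent = 'c' (2 times each)


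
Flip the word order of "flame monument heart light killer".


Original: "flame monument heart light killer"
Words (1..n): flame | monument | heart | light | killer
Reversed (n..1): killer | light | heart | monument | flame
Result = "killer light heart monument flame"


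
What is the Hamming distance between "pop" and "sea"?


Comparing character by character (same length = 3):
  Pos 0: 'p' vs 's' !=
  Pos 1: 'o' vs 'e' !=
  Pos 2: 'p' vs 'a' !=
Hamming distance = 3


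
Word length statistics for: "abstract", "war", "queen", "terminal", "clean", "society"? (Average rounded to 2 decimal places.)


Lengths: "abstract"=8, "war"=3, "queen"=5, "terminal"=8, "clean"=5, "society"=7
Sum = 36, Count = 6
Average = 36/6 = 6.00
= avg=6.00, min=3, max=8


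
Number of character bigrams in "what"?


Word: "what" (length 4)
Number of 2-grams = length - 2 + 1 = 4 - 2 + 1
= 3


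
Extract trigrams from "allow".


Word: "allow" (length 5)
Number of trigrams = 5 - 3 + 1 = 3
  Position 0: "all"
  Position 1: "llo"
  Position 2: "low"
Trigrams = "all", "llo", "low"


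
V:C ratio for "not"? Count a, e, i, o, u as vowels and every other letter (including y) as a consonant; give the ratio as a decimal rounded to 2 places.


Word: "not"
Vowels (a,e,i,o,u): 1
Consonants: 2
Ratio = 1/2
= 0.50


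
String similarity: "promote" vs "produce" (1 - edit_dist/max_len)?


Word 1: "promote" (length 7)
Word 2: "produce" (length 7)
One optimal edit sequence:
  1. keep 'p'
  2. keep 'r'
  3. keep 'o'
  4. substitute 'm' -> 'd'  (+1)
  5. substitute 'o' -> 'u'  (+1)
  6. substitute 't' -> 'c'  (+1)
  7. keep 'e'
Edit distance = 3
Max length = max(7, 7) = 7
Similarity = 1 - 3/7
= 0.5714


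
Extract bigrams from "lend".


Word: "lend" (length 4)
Number of bigrams = 4 - 2 + 1 = 3
  Position 0: "le"
  Position 1: "en"
  Position 2: "nd"
Bigrams = "le", "en", "nd"


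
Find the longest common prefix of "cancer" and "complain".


Word 1: "cancer"
Word 2: "complain"
Comparing from start:
  Pos 0: 'c' == 'c'
  Pos 1: 'a' != 'o' (stop)
LCP = "c" (length 1)


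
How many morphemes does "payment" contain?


Word: "payment"
Morphemes: pay + -ment
Each morpheme carries meaning
= 2 morphemes


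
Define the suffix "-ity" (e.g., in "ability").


Suffix: -ity
As in: ability -> able + -ity, with a spelling change
Meaning = quality of


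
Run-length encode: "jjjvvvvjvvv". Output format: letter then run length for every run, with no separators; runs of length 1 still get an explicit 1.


String: "jjjvvvvjvvv"
Scanning for consecutive runs:
  'j' x 3
  'v' x 4
  'j' x 1
  'v' x 3
RLE = "j3v4j1v3"


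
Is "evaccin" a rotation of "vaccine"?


Word: "vaccine", Candidate: "evaccin"
Method: check if candidate is substring of word+word
"vaccinevaccine" contains "evaccin"? Yes
Is rotation = Yes


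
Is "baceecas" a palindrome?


Word: "baceecas"
Reversed: "saceecab"
Forward == Backward? baceecas != saceecab
Palindrome = No


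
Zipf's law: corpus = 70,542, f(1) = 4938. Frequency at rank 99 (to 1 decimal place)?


Zipf's law: f(r) = f(1) / r
f(1) = 4938
f(99) = 4938 / 99
= 49.9 occurrences


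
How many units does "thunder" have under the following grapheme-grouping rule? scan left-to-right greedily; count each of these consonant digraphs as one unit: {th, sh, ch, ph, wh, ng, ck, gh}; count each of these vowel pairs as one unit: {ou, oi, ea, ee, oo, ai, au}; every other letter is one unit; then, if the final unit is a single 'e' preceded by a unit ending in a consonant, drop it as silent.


Word: "thunder" (7 letters)
Left-to-right scan:
  1. 'th' (digraph)
  2. 'u' (letter)
  3. 'n' (letter)
  4. 'd' (letter)
  5. 'e' (letter)
  6. 'r' (letter)
Units from scan: 6
Sound units = 6 units


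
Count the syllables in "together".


Word: "together"
Syllable breakdown: to | geth | er
Counting: 3 parts
= 3 syllables


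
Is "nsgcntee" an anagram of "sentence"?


Word 1: "sentence" → sorted: ceeennst
Word 2: "nsgcntee" → sorted: ceegnnst
Same letters? ceeennst != ceegnnst
Anagram = No


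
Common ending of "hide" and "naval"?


Word 1: "hide"
Word 2: "naval"
Comparing from end:
  Pos -1: 'e' != 'l' (stop)
LCS = "" (length 0)


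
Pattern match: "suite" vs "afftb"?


Pattern of "suite": [0, 1, 2, 3, 4]
Pattern of "afftb": [0, 1, 1, 2, 3]
Patterns do not match
Same pattern = No


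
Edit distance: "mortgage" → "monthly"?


Word 1: "mortgage" (length 8)
Word 2: "monthly" (length 7)
One optimal edit sequence (insert/delete/substitute each cost 1):
  1. keep 'm'
  2. keep 'o'
  3. substitute 'r' -> 'n'  (+1)
  4. keep 't'
  5. delete 'g'  (+1)
  6. substitute 'a' -> 'h'  (+1)
  7. substitute 'g' -> 'l'  (+1)
  8. substitute 'e' -> 'y'  (+1)
Total edit operations: 5
Edit distance = 5


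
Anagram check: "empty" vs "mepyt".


Word 1: "empty" → sorted: empty
Word 2: "mepyt" → sorted: empty
Same letters? empty == empty
Anagram = Yes


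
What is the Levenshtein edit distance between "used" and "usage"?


Word 1: "used" (length 4)
Word 2: "usage" (length 5)
One optimal edit sequence (insert/delete/substitute each cost 1):
  1. keep 'u'
  2. keep 's'
  3. insert 'a'  (+1)
  4. substitute 'e' -> 'g'  (+1)
  5. substitute 'd' -> 'e'  (+1)
Total edit operations: 3
Edit distance = 3


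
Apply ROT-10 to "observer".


Word: "observer"
Shift: 10
Each letter → (letter + shift) mod 26:
  'o' (14) + 10 = 24 → 'y'
  'b' (1) + 10 = 11 → 'l'
  's' (18) + 10 = 2 → 'c'
  'e' (4) + 10 = 14 → 'o'
  'r' (17) + 10 = 1 → 'b'
  'v' (21) + 10 = 5 → 'f'
  'e' (4) + 10 = 14 → 'o'
  'r' (17) + 10 = 1 → 'b'
Result = "ylcobfob"


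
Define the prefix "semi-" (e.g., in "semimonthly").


Prefix: semi-
As in: semimonthly -> semi- + monthly
Meaning = half


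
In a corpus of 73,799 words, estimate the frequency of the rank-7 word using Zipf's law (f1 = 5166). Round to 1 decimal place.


Zipf's law: f(r) = f(1) / r
f(1) = 5166
f(7) = 5166 / 7
= 738.0 occurrences


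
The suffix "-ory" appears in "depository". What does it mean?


Suffix: -ory
Example: depository = deposit + -ory
Meaning = relating to / place for


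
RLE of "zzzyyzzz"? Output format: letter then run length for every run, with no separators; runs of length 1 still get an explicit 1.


String: "zzzyyzzz"
Scanning for consecutive runs:
  'z' x 3
  'y' x 2
  'z' x 3
RLE = "z3y2z3"


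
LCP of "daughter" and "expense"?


Word 1: "daughter"
Word 2: "expense"
Comparing from start:
  Pos 0: 'd' != 'e' (stop)
LCP = "" (length 0)


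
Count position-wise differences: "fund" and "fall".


Comparing character by character (same length = 4):
  Pos 0: 'f' vs 'f' =
  Pos 1: 'u' vs 'a' !=
  Pos 2: 'n' vs 'l' !=
  Pos 3: 'd' vs 'l' !=
Hamming distance = 3


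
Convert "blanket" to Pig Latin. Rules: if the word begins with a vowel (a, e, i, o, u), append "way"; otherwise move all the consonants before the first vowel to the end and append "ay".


Word: "blanket"
Starts with consonant(s) → move to end, add 'ay'
Consonant cluster: "bl"
Pig Latin = "anketblay"


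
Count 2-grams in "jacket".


Word: "jacket" (length 6)
Number of 2-grams = length - 2 + 1 = 6 - 2 + 1
= 5


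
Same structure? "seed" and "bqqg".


Pattern of "seed": [0, 1, 1, 2]
Pattern of "bqqg": [0, 1, 1, 2]
Patterns match
Same pattern = Yes


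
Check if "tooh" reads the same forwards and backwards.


Word: "tooh"
Reversed: "hoot"
Forward == Backward? tooh != hoot
Palindrome = No


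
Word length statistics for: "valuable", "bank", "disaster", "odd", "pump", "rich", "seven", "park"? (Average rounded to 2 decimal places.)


Lengths: "valuable"=8, "bank"=4, "disaster"=8, "odd"=3, "pump"=4, "rich"=4, "seven"=5, "park"=4
Sum = 40, Count = 8
Average = 40/8 = 5.00
= avg=5.00, min=3, max=8


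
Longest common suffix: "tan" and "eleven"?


Word 1: "tan"
Word 2: "eleven"
Comparing from end:
  Pos -1: 'n' == 'n'
  Pos -2: 'a' != 'e' (stop)
LCS = "n" (length 1)


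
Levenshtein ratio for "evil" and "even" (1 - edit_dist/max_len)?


Word 1: "evil" (length 4)
Word 2: "even" (length 4)
One optimal edit sequence:
  1. keep 'e'
  2. keep 'v'
  3. substitute 'i' -> 'e'  (+1)
  4. substitute 'l' -> 'n'  (+1)
Edit distance = 2
Max length = max(4, 4) = 4
Similarity = 1 - 2/4
= 0.5000


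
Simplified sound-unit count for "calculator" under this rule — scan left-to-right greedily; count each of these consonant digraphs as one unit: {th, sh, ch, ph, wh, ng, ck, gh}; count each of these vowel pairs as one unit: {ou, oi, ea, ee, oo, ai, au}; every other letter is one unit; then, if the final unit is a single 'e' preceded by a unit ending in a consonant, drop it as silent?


Word: "calculator" (10 letters)
Left-to-right scan:
  [1] 'c' (letter)
  [2] 'a' (letter)
  [3] 'l' (letter)
  [4] 'c' (letter)
  [5] 'u' (letter)
  [6] 'l' (letter)
  [7] 'a' (letter)
  [8] 't' (letter)
  [9] 'o' (letter)
  [10] 'r' (letter)
Units from scan: 10
Sound units = 10 units


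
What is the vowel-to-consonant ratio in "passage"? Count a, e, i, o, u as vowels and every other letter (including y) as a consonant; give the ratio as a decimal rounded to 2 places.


Word: "passage"
Vowels (a,e,i,o,u): 3
Consonants: 4
Ratio = 3/4
= 0.75


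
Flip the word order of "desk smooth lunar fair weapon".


Original: "desk smooth lunar fair weapon"
Words (1..n): desk | smooth | lunar | fair | weapon
Reversed (n..1): weapon | fair | lunar | smooth | desk
Result = "weapon fair lunar smooth desk"


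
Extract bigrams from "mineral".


Word: "mineral" (length 7)
Number of bigrams = 7 - 2 + 1 = 6
  Position 0: "mi"
  Position 1: "in"
  Position 2: "ne"
  Position 3: "er"
  Position 4: "ra"
  Position 5: "al"
Bigrams = "mi", "in", "ne", "er", "ra", "al"


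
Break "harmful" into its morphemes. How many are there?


Word: "harmful"
Morphemes: harm / -ful
Each morpheme carries meaning
= 2 morphemes


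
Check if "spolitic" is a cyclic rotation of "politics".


Word: "politics", Candidate: "spolitic"
Method: check if candidate is substring of word+word
"politicspolitics" contains "spolitic"? Yes
Is rotation = Yes


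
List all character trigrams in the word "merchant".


Word: "merchant" (length 8)
Number of trigrams = 8 - 3 + 1 = 6
  Position 0: "mer"
  Position 1: "erc"
  Position 2: "rch"
  Position 3: "cha"
  Position 4: "han"
  Position 5: "ant"
Trigrams = "mer", "erc", "rch", "cha", "han", "ant"


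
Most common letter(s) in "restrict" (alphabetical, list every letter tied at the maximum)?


Word: "restrict"
Letter counts:
  'c': 1
  'e': 1
  'i': 1
  'r': 2
  's': 1
  't': 2
Maximum count = 2
Most frequent = 'r', 't' (2 times each)


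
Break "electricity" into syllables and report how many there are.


Word: "electricity"
Syllable breakdown: e-lec-tric-i-ty
Counting: 5 parts
= 5 syllables


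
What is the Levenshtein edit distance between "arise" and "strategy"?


Word 1: "arise" (length 5)
Word 2: "strategy" (length 8)
One optimal edit sequence (insert/delete/substitute each cost 1):
  1. insert 's'  (+1)
  2. substitute 'a' -> 't'  (+1)
  3. keep 'r'
  4. substitute 'i' -> 'a'  (+1)
  5. substitute 's' -> 't'  (+1)
  6. keep 'e'
  7. insert 'g'  (+1)
  8. insert 'y'  (+1)
Total edit operations: 6
Edit distance = 6


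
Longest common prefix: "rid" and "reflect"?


Word 1: "rid"
Word 2: "reflect"
Comparing from start:
  Pos 0: 'r' == 'r'
  Pos 1: 'i' != 'e' (stop)
LCP = "r" (length 1)


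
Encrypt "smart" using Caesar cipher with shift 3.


Word: "smart"
Shift: 3
Each letter → (letter + shift) mod 26:
  's' (18) + 3 = 21 → 'v'
  'm' (12) + 3 = 15 → 'p'
  'a' (0) + 3 = 3 → 'd'
  'r' (17) + 3 = 20 → 'u'
  't' (19) + 3 = 22 → 'w'
Result = "vpduw"


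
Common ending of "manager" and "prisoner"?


Word 1: "manager"
Word 2: "prisoner"
Comparing from end:
  Pos -1: 'r' == 'r'
  Pos -2: 'e' == 'e'
  Pos -3: 'g' != 'n' (stop)
LCS = "er" (length 2)


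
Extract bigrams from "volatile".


Word: "volatile" (length 8)
Number of bigrams = 8 - 2 + 1 = 7
  Position 0: "vo"
  Position 1: "ol"
  Position 2: "la"
  Position 3: "at"
  Position 4: "ti"
  Position 5: "il"
  Position 6: "le"
Bigrams = "vo", "ol", "la", "at", "ti", "il", "le"


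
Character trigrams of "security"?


Word: "security" (length 8)
Number of trigrams = 8 - 3 + 1 = 6
  Position 0: "sec"
  Position 1: "ecu"
  Position 2: "cur"
  Position 3: "uri"
  Position 4: "rit"
  Position 5: "ity"
Trigrams = "sec", "ecu", "cur", "uri", "rit", "ity"


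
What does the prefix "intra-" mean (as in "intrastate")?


Prefix: intra-
Example: intrastate = intra- + state
Meaning = within


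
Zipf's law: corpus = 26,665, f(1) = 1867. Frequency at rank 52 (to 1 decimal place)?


Zipf's law: f(r) = f(1) / r
f(1) = 1867
f(52) = 1867 / 52
= 35.9 occurrences


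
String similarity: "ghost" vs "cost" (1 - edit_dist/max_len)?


Word 1: "ghost" (length 5)
Word 2: "cost" (length 4)
One optimal edit sequence:
  1. delete 'g'  (+1)
  2. substitute 'h' -> 'c'  (+1)
  3. keep 'o'
  4. keep 's'
  5. keep 't'
Edit distance = 2
Max length = max(5, 4) = 5
Similarity = 1 - 2/5
= 0.6000


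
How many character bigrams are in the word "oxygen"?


Word: "oxygen" (length 6)
Number of 2-grams = length - 2 + 1 = 6 - 2 + 1
= 5


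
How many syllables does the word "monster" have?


Word: "monster"
Syllable breakdown: mon-ster
Counting: 2 parts
= 2 syllables


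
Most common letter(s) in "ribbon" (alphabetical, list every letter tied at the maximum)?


Word: "ribbon"
Letter counts:
  'b': 2
  'i': 1
  'n': 1
  'o': 1
  'r': 1
Maximum count = 2
Most frequent = 'b' (2 times each)


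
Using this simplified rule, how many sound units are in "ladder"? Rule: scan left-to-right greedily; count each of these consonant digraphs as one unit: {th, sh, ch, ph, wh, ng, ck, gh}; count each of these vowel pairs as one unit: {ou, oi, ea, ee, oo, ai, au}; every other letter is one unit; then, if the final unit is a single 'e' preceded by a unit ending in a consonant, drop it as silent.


Word: "ladder" (6 letters)
Left-to-right scan:
  [1] 'l' (letter)
  [2] 'a' (letter)
  [3] 'd' (letter)
  [4] 'd' (letter)
  [5] 'e' (letter)
  [6] 'r' (letter)
Units from scan: 6
Sound units = 6 units


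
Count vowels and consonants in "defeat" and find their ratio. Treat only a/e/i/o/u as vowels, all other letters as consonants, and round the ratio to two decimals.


Word: "defeat"
Vowels (a,e,i,o,u): 3
Consonants: 3
Ratio = 3/3
= 1.00


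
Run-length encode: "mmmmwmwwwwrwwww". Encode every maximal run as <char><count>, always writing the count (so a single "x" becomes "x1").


String: "mmmmwmwwwwrwwww"
Scanning for consecutive runs:
  'm' x 4
  'w' x 1
  'm' x 1
  'w' x 4
  'r' x 1
  'w' x 4
RLE = "m4w1m1w4r1w4"


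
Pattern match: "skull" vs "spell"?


Pattern of "skull": [0, 1, 2, 3, 3]
Pattern of "spell": [0, 1, 2, 3, 3]
Patterns match
Same pattern = Yes


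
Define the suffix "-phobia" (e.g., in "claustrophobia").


Suffix: -phobia
Example: claustrophobia (claustro- + -phobia)
Meaning = fear of


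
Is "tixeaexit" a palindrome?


Word: "tixeaexit"
Reversed: "tixeaexit"
Forward == Backward? tixeaexit == tixeaexit
Palindrome = Yes


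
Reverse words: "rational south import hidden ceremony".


Original: "rational south import hidden ceremony"
Words (1..n): rational | south | import | hidden | ceremony
Reversed (n..1): ceremony | hidden | import | south | rational
Result = "ceremony hidden import south rational"


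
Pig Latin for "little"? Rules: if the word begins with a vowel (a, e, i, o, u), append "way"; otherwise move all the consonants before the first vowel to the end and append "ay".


Word: "little"
Starts with consonant(s) → move to end, add 'ay'
Consonant cluster: "l"
Pig Latin = "ittlelay"


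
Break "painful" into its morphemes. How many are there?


Word: "painful"
Morphemes: pain | -ful
Each morpheme carries meaning
= 2 morphemes


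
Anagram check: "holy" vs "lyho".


Word 1: "holy" → sorted: hloy
Word 2: "lyho" → sorted: hloy
Same letters? hloy == hloy
Anagram = Yes


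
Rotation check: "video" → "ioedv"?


Word: "video", Candidate: "ioedv"
Method: check if candidate is substring of word+word
"videovideo" contains "ioedv"? No
Is rotation = No


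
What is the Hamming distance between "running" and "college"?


Comparing character by character (same length = 7):
  Pos 0: 'r' vs 'c' !=
  Pos 1: 'u' vs 'o' !=
  Pos 2: 'n' vs 'l' !=
  Pos 3: 'n' vs 'l' !=
  Pos 4: 'i' vs 'e' !=
  Pos 5: 'n' vs 'g' !=
  Pos 6: 'g' vs 'e' !=
Hamming distance = 7


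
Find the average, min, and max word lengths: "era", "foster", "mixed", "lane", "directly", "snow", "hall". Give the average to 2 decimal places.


Lengths: "era"=3, "foster"=6, "mixed"=5, "lane"=4, "directly"=8, "snow"=4, "hall"=4
Sum = 34, Count = 7
Average = 34/7 = 4.86
= avg=4.86, min=3, max=8


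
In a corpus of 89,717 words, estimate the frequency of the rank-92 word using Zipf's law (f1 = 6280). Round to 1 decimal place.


Zipf's law: f(r) = f(1) / r
f(1) = 6280
f(92) = 6280 / 92
= 68.3 occurrences


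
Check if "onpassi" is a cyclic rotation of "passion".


Word: "passion", Candidate: "onpassi"
Method: check if candidate is substring of word+word
"passionpassion" contains "onpassi"? Yes
Is rotation = Yes


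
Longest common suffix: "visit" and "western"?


Word 1: "visit"
Word 2: "western"
Comparing from end:
  Pos -1: 't' != 'n' (stop)
LCS = "" (length 0)


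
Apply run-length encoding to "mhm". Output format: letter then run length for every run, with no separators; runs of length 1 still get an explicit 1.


String: "mhm"
Scanning for consecutive runs:
  'm' x 1
  'h' x 1
  'm' x 1
RLE = "m1h1m1"


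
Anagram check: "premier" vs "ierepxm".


Word 1: "premier" → sorted: eeimprr
Word 2: "ierepxm" → sorted: eeimprx
Same letters? eeimprr != eeimprx
Anagram = No


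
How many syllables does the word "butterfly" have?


Word: "butterfly"
Syllable breakdown: but | ter | fly
Counting: 3 parts
= 3 syllables


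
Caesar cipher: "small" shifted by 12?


Word: "small"
Shift: 12
Each letter → (letter + shift) mod 26:
  's' (18) + 12 = 4 → 'e'
  'm' (12) + 12 = 24 → 'y'
  'a' (0) + 12 = 12 → 'm'
  'l' (11) + 12 = 23 → 'x'
  'l' (11) + 12 = 23 → 'x'
Result = "eymxx"


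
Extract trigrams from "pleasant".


Word: "pleasant" (length 8)
Number of trigrams = 8 - 3 + 1 = 6
  Position 0: "ple"
  Position 1: "lea"
  Position 2: "eas"
  Position 3: "asa"
  Position 4: "san"
  Position 5: "ant"
Trigrams = "ple", "lea", "eas", "asa", "san", "ant"


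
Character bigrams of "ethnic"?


Word: "ethnic" (length 6)
Number of bigrams = 6 - 2 + 1 = 5
  Position 0: "et"
  Position 1: "th"
  Position 2: "hn"
  Position 3: "ni"
  Position 4: "ic"
Bigrams = "et", "th", "hn", "ni", "ic"


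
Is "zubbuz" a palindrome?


Word: "zubbuz"
Reversed: "zubbuz"
Forward == Backward? zubbuz == zubbuz
Palindrome = Yes


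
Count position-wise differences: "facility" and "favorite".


Comparing character by character (same length = 8):
  Pos 0: 'f' vs 'f' =
  Pos 1: 'a' vs 'a' =
  Pos 2: 'c' vs 'v' !=
  Pos 3: 'i' vs 'o' !=
  Pos 4: 'l' vs 'r' !=
  Pos 5: 'i' vs 'i' =
  Pos 6: 't' vs 't' =
  Pos 7: 'y' vs 'e' !=
Hamming distance = 4


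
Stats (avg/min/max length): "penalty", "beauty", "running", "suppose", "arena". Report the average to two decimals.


Lengths: "penalty"=7, "beauty"=6, "running"=7, "suppose"=7, "arena"=5
Sum = 32, Count = 5
Average = 32/5 = 6.40
= avg=6.40, min=5, max=7


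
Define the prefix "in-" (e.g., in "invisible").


Prefix: in-
As in: invisible -> in- + visible
Meaning = not / into


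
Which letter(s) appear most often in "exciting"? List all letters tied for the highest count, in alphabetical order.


Word: "exciting"
Letter counts:
  'c': 1
  'e': 1
  'g': 1
  'i': 2
  'n': 1
  't': 1
  'x': 1
Maximum count = 2
Most frequent = 'i' (2 times each)


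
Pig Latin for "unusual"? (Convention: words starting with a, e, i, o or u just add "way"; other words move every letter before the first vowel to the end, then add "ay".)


Word: "unusual"
Starts with vowel → add 'way'
Pig Latin = "unusualway"


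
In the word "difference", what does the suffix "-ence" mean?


Suffix: -ence
As in: difference -> differ + -ence
Meaning = state of


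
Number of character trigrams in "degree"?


Word: "degree" (length 6)
Number of 3-grams = length - 3 + 1 = 6 - 3 + 1
= 4


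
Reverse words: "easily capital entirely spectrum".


Original: "easily capital entirely spectrum"
Words (1..n): easily | capital | entirely | spectrum
Reversed (n..1): spectrum | entirely | capital | easily
Result = "spectrum entirely capital easily"


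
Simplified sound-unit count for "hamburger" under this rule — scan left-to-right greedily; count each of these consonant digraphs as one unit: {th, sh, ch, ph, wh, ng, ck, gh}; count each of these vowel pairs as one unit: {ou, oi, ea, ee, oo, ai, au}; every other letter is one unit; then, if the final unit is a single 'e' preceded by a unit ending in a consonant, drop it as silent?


Word: "hamburger" (9 letters)
Left-to-right scan:
  (1) 'h' (letter)
  (2) 'a' (letter)
  (3) 'm' (letter)
  (4) 'b' (letter)
  (5) 'u' (letter)
  (6) 'r' (letter)
  (7) 'g' (letter)
  (8) 'e' (letter)
  (9) 'r' (letter)
Units from scan: 9
Sound units = 9 units


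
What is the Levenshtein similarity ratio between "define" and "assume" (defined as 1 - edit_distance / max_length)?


Word 1: "define" (length 6)
Word 2: "assume" (length 6)
One optimal edit sequence:
  1. substitute 'd' -> 'a'  (+1)
  2. substitute 'e' -> 's'  (+1)
  3. substitute 'f' -> 's'  (+1)
  4. substitute 'i' -> 'u'  (+1)
  5. substitute 'n' -> 'm'  (+1)
  6. keep 'e'
Edit distance = 5
Max length = max(6, 6) = 6
Similarity = 1 - 5/6
= 0.1667


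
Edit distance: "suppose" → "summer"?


Word 1: "suppose" (length 7)
Word 2: "summer" (length 6)
One optimal edit sequence (insert/delete/substitute each cost 1):
  1. keep 's'
  2. keep 'u'
  3. delete 'p'  (+1)
  4. substitute 'p' -> 'm'  (+1)
  5. substitute 'o' -> 'm'  (+1)
  6. substitute 's' -> 'e'  (+1)
  7. substitute 'e' -> 'r'  (+1)
Total edit operations: 5
Edit distance = 5


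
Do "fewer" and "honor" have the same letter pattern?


Pattern of "fewer": [0, 1, 2, 1, 3]
Pattern of "honor": [0, 1, 2, 1, 3]
Patterns match
Same pattern = Yes


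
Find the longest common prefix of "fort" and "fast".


Word 1: "fort"
Word 2: "fast"
Comparing from start:
  Pos 0: 'f' == 'f'
  Pos 1: 'o' != 'a' (stop)
LCP = "f" (length 1)


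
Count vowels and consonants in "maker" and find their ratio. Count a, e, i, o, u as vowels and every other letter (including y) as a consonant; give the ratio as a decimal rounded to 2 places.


Word: "maker"
Vowels (a,e,i,o,u): 2
Consonants: 3
Ratio = 2/3
= 0.67


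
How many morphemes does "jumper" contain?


Word: "jumper"
Morphemes: jump | -er
Each morpheme carries meaning
= 2 morphemes


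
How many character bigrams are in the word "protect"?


Word: "protect" (length 7)
Number of 2-grams = length - 2 + 1 = 7 - 2 + 1
= 6


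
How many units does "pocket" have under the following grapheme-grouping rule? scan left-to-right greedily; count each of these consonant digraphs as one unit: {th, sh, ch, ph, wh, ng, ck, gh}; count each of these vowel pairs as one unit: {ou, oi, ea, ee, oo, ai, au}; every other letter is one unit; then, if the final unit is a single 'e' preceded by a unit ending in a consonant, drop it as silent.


Word: "pocket" (6 letters)
Left-to-right scan:
  (1) 'p' (letter)
  (2) 'o' (letter)
  (3) 'ck' (digraph)
  (4) 'e' (letter)
  (5) 't' (letter)
Units from scan: 5
Sound units = 5 units


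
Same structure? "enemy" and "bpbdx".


Pattern of "enemy": [0, 1, 0, 2, 3]
Pattern of "bpbdx": [0, 1, 0, 2, 3]
Patterns match
Same pattern = Yes


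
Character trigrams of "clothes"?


Word: "clothes" (length 7)
Number of trigrams = 7 - 3 + 1 = 5
  Position 0: "clo"
  Position 1: "lot"
  Position 2: "oth"
  Position 3: "the"
  Position 4: "hes"
Trigrams = "clo", "lot", "oth", "the", "hes"


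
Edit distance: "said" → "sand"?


Word 1: "said" (length 4)
Word 2: "sand" (length 4)
One optimal edit sequence (insert/delete/substitute each cost 1):
  1. keep 's'
  2. keep 'a'
  3. substitute 'i' -> 'n'  (+1)
  4. keep 'd'
Total edit operations: 1
Edit distance = 1


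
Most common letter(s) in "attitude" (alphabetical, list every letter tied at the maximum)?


Word: "attitude"
Letter counts:
  'a': 1
  'd': 1
  'e': 1
  'i': 1
  't': 3
  'u': 1
Maximum count = 3
Most frequent = 't' (3 times each)
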